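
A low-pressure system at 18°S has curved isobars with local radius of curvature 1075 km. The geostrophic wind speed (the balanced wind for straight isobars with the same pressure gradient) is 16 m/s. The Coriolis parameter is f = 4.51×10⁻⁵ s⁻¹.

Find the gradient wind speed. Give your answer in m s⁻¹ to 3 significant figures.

12.7 m s⁻¹

Around a low, centrifugal force acts outward with Coriolis, so pressure-gradient force balances both:
(1/ρ)|∂P/∂n| = fV + V²/R  →  V² + fR·V − fR·V_g = 0
With fR = 4.51×10⁻⁵ × 1075×10³ m = 48.5 m/s:
V = [−fR + √((fR)² + 4 fR V_g)]/2 = [−48.5 + √(48.5² + 4×48.5×16)]/2 = 12.7 m/s
Subgeostrophic (V < V_g = 16 m/s), as expected around a low.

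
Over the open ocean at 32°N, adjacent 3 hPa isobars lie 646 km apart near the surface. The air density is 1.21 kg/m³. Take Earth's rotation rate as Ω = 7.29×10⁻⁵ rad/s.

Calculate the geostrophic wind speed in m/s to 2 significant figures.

Coriolis parameter at 32°N:
f = 2Ω sin φ = 2 × 7.29×10⁻⁵ × sin 32° = 7.73×10⁻⁵ s⁻¹
Pressure gradient: |∂P/∂n| = 300 Pa / 646000 m = 4.64×10⁻⁴ Pa/m
Geostrophic balance (pressure-gradient force = Coriolis force):
V_g = (1/(fρ)) |∂P/∂n| = 4.64×10⁻⁴ / (7.73×10⁻⁵ × 1.21) = 4.97 m/s

5.0 m/s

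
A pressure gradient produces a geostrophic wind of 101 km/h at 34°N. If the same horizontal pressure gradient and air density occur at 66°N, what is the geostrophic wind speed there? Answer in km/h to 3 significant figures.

With the same pressure gradient and density, V_g ∝ 1/f ∝ 1/sin φ.
V₂ = V₁ · sin φ₁ / sin φ₂ = 101 × sin 34° / sin 66°
V₂ = 101 × 0.5592/0.9135 = 61.8 km/h

61.8 km/h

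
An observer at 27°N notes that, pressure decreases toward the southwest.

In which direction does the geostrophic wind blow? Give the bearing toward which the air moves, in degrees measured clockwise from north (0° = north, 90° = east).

315°

The pressure-gradient force points toward the southwest (bearing 225°).
Geostrophic balance: in the Northern Hemisphere the Coriolis force deflects motion to the right, so the geostrophic wind blows 90° to the right of the pressure-gradient force (low pressure on the left).
Rotating 225° by 90° clockwise gives 315° — the wind blows toward the northwest.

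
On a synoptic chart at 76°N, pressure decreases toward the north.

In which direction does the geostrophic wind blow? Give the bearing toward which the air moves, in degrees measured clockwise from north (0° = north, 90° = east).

The pressure-gradient force points toward the north (bearing 000°).
Geostrophic balance: in the Northern Hemisphere the Coriolis force deflects motion to the right, so the geostrophic wind blows 90° to the right of the pressure-gradient force (low pressure on the left).
Rotating 000° by 90° clockwise gives 090° — the wind blows toward the east.

090°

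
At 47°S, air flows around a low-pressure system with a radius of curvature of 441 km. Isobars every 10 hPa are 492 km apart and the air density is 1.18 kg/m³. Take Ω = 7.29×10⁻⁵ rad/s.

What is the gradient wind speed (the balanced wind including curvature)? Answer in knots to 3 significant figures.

Coriolis parameter at 47°S:
f = 2Ω sin φ = 2 × 7.29×10⁻⁵ × sin 47° = 1.07×10⁻⁴ s⁻¹
Pressure gradient: |∂P/∂n| = 1000 Pa / 492000 m = 2.03×10⁻³ Pa/m
Geostrophic speed: V_g = |∂P/∂n|/(fρ) = 2.03×10⁻³/(1.07×10⁻⁴ × 1.18) = 16.2 m/s
Around a low, centrifugal force acts outward with Coriolis, so pressure-gradient force balances both:
(1/ρ)|∂P/∂n| = fV + V²/R  →  V² + fR·V − fR·V_g = 0
With fR = 1.07×10⁻⁴ × 441×10³ m = 47.0 m/s:
V = [−fR + √((fR)² + 4 fR V_g)]/2 = [−47.0 + √(47.0² + 4×47.0×16.2)]/2 = 12.7 m/s
Subgeostrophic (V < V_g = 16.2 m/s), as expected around a low.
Converting: 12.7 m/s × 1.944 = 24.7 knots

24.7 knots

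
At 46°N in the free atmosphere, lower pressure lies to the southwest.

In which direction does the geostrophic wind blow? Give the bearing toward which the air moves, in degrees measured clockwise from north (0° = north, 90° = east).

315°

The pressure-gradient force points toward the southwest (bearing 225°).
Geostrophic balance: in the Northern Hemisphere the Coriolis force deflects motion to the right, so the geostrophic wind blows 90° to the right of the pressure-gradient force (low pressure on the left).
Rotating 225° by 90° clockwise gives 315° — the wind blows toward the northwest.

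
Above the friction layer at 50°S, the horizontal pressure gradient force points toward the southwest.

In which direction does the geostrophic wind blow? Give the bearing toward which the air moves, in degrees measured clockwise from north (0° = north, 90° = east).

135°

The pressure-gradient force points toward the southwest (bearing 225°).
Geostrophic balance: in the Southern Hemisphere the Coriolis force deflects motion to the left, so the geostrophic wind blows 90° to the left of the pressure-gradient force (low pressure on the right).
Rotating 225° by 90° counterclockwise gives 135° — the wind blows toward the southeast.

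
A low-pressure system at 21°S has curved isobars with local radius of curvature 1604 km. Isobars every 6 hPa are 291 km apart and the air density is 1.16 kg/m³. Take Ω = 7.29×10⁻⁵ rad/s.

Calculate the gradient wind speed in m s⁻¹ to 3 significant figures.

Coriolis parameter at 21°S:
f = 2Ω sin φ = 2 × 7.29×10⁻⁵ × sin 21° = 5.23×10⁻⁵ s⁻¹
Pressure gradient: |∂P/∂n| = 600 Pa / 291000 m = 2.06×10⁻³ Pa/m
Geostrophic speed: V_g = |∂P/∂n|/(fρ) = 2.06×10⁻³/(5.23×10⁻⁵ × 1.16) = 34.0 m/s
Around a low, centrifugal force acts outward with Coriolis, so pressure-gradient force balances both:
(1/ρ)|∂P/∂n| = fV + V²/R  →  V² + fR·V − fR·V_g = 0
With fR = 5.23×10⁻⁵ × 1604×10³ m = 83.8 m/s:
V = [−fR + √((fR)² + 4 fR V_g)]/2 = [−83.8 + √(83.8² + 4×83.8×34)]/2 = 26 m/s
Subgeostrophic (V < V_g = 34 m/s), as expected around a low.

26.0 m s⁻¹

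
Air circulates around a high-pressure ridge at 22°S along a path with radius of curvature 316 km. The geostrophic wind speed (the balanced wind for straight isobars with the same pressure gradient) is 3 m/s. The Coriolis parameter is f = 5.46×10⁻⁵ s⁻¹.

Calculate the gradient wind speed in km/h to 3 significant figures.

Around a high, pressure-gradient force acts outward with centrifugal, so Coriolis balances both:
fV = (1/ρ)|∂P/∂n| + V²/R  →  V² − fR·V + fR·V_g = 0
With fR = 5.46×10⁻⁵ × 316×10³ m = 17.3 m/s:
V = [fR − √((fR)² − 4 fR V_g)]/2 = [17.3 − √(17.3² − 4×17.3×3)]/2 = 3.87 m/s
Supergeostrophic (V > V_g = 3 m/s), as expected around a high.
Converting: 3.87 m/s × 3.6 = 13.9 km/h

13.9 km/h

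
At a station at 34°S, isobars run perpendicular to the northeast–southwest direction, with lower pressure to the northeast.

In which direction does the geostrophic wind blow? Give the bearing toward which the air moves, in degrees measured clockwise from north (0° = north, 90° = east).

315°

The pressure-gradient force points toward the northeast (bearing 045°).
Geostrophic balance: in the Southern Hemisphere the Coriolis force deflects motion to the left, so the geostrophic wind blows 90° to the left of the pressure-gradient force (low pressure on the right).
Rotating 045° by 90° counterclockwise gives 315° — the wind blows toward the northwest.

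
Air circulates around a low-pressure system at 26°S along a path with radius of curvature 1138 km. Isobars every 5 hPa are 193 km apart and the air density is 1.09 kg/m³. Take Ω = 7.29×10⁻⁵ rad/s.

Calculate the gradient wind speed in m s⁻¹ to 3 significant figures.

27.1 m s⁻¹

Coriolis parameter at 26°S:
f = 2Ω sin φ = 2 × 7.29×10⁻⁵ × sin 26° = 6.39×10⁻⁵ s⁻¹
Pressure gradient: |∂P/∂n| = 500 Pa / 193000 m = 2.59×10⁻³ Pa/m
Geostrophic speed: V_g = |∂P/∂n|/(fρ) = 2.59×10⁻³/(6.39×10⁻⁵ × 1.09) = 37.2 m/s
Around a low, centrifugal force acts outward with Coriolis, so pressure-gradient force balances both:
(1/ρ)|∂P/∂n| = fV + V²/R  →  V² + fR·V − fR·V_g = 0
With fR = 6.39×10⁻⁵ × 1138×10³ m = 72.7 m/s:
V = [−fR + √((fR)² + 4 fR V_g)]/2 = [−72.7 + √(72.7² + 4×72.7×37.2)]/2 = 27.1 m/s
Subgeostrophic (V < V_g = 37.2 m/s), as expected around a low.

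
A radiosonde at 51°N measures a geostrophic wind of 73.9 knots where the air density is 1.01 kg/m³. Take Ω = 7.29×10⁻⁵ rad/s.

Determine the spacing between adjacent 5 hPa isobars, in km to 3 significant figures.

Coriolis parameter at 51°N:
f = 2Ω sin φ = 2 × 7.29×10⁻⁵ × sin 51° = 1.13×10⁻⁴ s⁻¹
Wind speed in SI: 73.9 knots = 38.0 m/s
Geostrophic balance rearranged: |∂P/∂n| = f ρ V_g
|∂P/∂n| = 1.13×10⁻⁴ × 1.01 × 38.0 = 4.35×10⁻³ Pa/m
Isobar spacing: Δn = ΔP/|∂P/∂n| = 500 Pa / 4.35×10⁻³ Pa/m = 114923 m ≈ 115 km

115 km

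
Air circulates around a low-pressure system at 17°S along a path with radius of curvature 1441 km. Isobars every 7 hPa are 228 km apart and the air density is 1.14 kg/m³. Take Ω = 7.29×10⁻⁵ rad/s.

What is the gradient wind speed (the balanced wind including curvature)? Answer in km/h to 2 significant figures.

140 km/h

Coriolis parameter at 17°S:
f = 2Ω sin φ = 2 × 7.29×10⁻⁵ × sin 17° = 4.26×10⁻⁵ s⁻¹
Pressure gradient: |∂P/∂n| = 700 Pa / 228000 m = 3.07×10⁻³ Pa/m
Geostrophic speed: V_g = |∂P/∂n|/(fρ) = 3.07×10⁻³/(4.26×10⁻⁵ × 1.14) = 63.2 m/s
Around a low, centrifugal force acts outward with Coriolis, so pressure-gradient force balances both:
(1/ρ)|∂P/∂n| = fV + V²/R  →  V² + fR·V − fR·V_g = 0
With fR = 4.26×10⁻⁵ × 1441×10³ m = 61.4 m/s:
V = [−fR + √((fR)² + 4 fR V_g)]/2 = [−61.4 + √(61.4² + 4×61.4×63.2)]/2 = 38.7 m/s
Subgeostrophic (V < V_g = 63.2 m/s), as expected around a low.
Converting: 38.7 m/s × 3.6 = 140 km/h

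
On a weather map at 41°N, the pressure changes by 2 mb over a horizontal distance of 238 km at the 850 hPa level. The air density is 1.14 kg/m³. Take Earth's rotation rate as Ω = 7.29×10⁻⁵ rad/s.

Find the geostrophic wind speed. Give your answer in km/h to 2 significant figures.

Coriolis parameter at 41°N:
f = 2Ω sin φ = 2 × 7.29×10⁻⁵ × sin 41° = 9.57×10⁻⁵ s⁻¹
Pressure gradient: |∂P/∂n| = 200 Pa / 238000 m = 8.40×10⁻⁴ Pa/m
Geostrophic balance (pressure-gradient force = Coriolis force):
V_g = (1/(fρ)) |∂P/∂n| = 8.40×10⁻⁴ / (9.57×10⁻⁵ × 1.14) = 7.71 m/s
Converting: 7.71 m/s × 3.6 = 28 km/h

28 km/h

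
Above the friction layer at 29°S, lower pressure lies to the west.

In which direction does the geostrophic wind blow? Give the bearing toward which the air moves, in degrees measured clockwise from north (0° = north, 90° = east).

The pressure-gradient force points toward the west (bearing 270°).
Geostrophic balance: in the Southern Hemisphere the Coriolis force deflects motion to the left, so the geostrophic wind blows 90° to the left of the pressure-gradient force (low pressure on the right).
Rotating 270° by 90° counterclockwise gives 180° — the wind blows toward the south.

180°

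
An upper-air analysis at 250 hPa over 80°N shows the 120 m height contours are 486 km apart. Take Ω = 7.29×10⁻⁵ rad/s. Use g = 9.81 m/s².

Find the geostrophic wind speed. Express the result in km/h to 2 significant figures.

Coriolis parameter at 80°N:
f = 2Ω sin φ = 2 × 7.29×10⁻⁵ × sin 80° = 1.44×10⁻⁴ s⁻¹
Height gradient: |∂Z/∂n| = 120 m / 486000 m = 2.47×10⁻⁴
On a pressure surface, geostrophic balance gives V_g = (g/f)|∂Z/∂n|:
V_g = 9.81 × 2.47×10⁻⁴ / 1.44×10⁻⁴ = 16.9 m/s
Converting: 16.9 m/s × 3.6 = 61 km/h

61 km/h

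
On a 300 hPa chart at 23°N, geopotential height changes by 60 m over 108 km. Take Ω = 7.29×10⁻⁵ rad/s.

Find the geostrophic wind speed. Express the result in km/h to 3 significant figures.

344 km/h

Coriolis parameter at 23°N:
f = 2Ω sin φ = 2 × 7.29×10⁻⁵ × sin 23° = 5.70×10⁻⁵ s⁻¹
Height gradient: |∂Z/∂n| = 60 m / 108000 m = 5.56×10⁻⁴
On a pressure surface, geostrophic balance gives V_g = (g/f)|∂Z/∂n|:
V_g = 9.81 × 5.56×10⁻⁴ / 5.70×10⁻⁵ = 95.7 m/s
Converting: 95.7 m/s × 3.6 = 344 km/h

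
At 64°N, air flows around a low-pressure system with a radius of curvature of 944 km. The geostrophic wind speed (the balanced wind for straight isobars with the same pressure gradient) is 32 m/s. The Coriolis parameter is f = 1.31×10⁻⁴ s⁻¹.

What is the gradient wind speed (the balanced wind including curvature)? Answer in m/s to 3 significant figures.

26.4 m/s

Around a low, centrifugal force acts outward with Coriolis, so pressure-gradient force balances both:
(1/ρ)|∂P/∂n| = fV + V²/R  →  V² + fR·V − fR·V_g = 0
With fR = 1.31×10⁻⁴ × 944×10³ m = 124 m/s:
V = [−fR + √((fR)² + 4 fR V_g)]/2 = [−124 + √(124² + 4×124×32)]/2 = 26.4 m/s
Subgeostrophic (V < V_g = 32 m/s), as expected around a low.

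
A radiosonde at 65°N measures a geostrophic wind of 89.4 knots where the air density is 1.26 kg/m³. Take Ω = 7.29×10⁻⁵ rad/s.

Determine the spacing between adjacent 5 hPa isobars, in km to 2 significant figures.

65 km

Coriolis parameter at 65°N:
f = 2Ω sin φ = 2 × 7.29×10⁻⁵ × sin 65° = 1.32×10⁻⁴ s⁻¹
Wind speed in SI: 89.4 knots = 46.0 m/s
Geostrophic balance rearranged: |∂P/∂n| = f ρ V_g
|∂P/∂n| = 1.32×10⁻⁴ × 1.26 × 46.0 = 7.66×10⁻³ Pa/m
Isobar spacing: Δn = ΔP/|∂P/∂n| = 500 Pa / 7.66×10⁻³ Pa/m = 65297 m ≈ 65 km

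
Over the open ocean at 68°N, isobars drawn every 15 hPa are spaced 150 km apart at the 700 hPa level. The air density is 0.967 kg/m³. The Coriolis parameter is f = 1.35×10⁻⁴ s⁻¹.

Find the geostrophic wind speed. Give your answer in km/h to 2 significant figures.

Pressure gradient: |∂P/∂n| = 1500 Pa / 150000 m = 1.00×10⁻² Pa/m
Geostrophic balance (pressure-gradient force = Coriolis force):
V_g = (1/(fρ)) |∂P/∂n| = 1.00×10⁻² / (1.35×10⁻⁴ × 0.967) = 76.6 m/s
Converting: 76.6 m/s × 3.6 = 280 km/h

280 km/h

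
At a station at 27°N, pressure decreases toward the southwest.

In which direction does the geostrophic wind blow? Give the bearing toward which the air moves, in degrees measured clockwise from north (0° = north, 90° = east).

315°

The pressure-gradient force points toward the southwest (bearing 225°).
Geostrophic balance: in the Northern Hemisphere the Coriolis force deflects motion to the right, so the geostrophic wind blows 90° to the right of the pressure-gradient force (low pressure on the left).
Rotating 225° by 90° clockwise gives 315° — the wind blows toward the northwest.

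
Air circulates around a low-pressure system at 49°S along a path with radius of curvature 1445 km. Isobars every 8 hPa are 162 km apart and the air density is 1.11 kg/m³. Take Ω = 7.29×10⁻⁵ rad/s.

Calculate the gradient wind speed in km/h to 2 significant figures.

Coriolis parameter at 49°S:
f = 2Ω sin φ = 2 × 7.29×10⁻⁵ × sin 49° = 1.10×10⁻⁴ s⁻¹
Pressure gradient: |∂P/∂n| = 800 Pa / 162000 m = 4.94×10⁻³ Pa/m
Geostrophic speed: V_g = |∂P/∂n|/(fρ) = 4.94×10⁻³/(1.10×10⁻⁴ × 1.11) = 40.4 m/s
Around a low, centrifugal force acts outward with Coriolis, so pressure-gradient force balances both:
(1/ρ)|∂P/∂n| = fV + V²/R  →  V² + fR·V − fR·V_g = 0
With fR = 1.10×10⁻⁴ × 1445×10³ m = 159 m/s:
V = [−fR + √((fR)² + 4 fR V_g)]/2 = [−159 + √(159² + 4×159×40.4)]/2 = 33.4 m/s
Subgeostrophic (V < V_g = 40.4 m/s), as expected around a low.
Converting: 33.4 m/s × 3.6 = 120 km/h

120 km/h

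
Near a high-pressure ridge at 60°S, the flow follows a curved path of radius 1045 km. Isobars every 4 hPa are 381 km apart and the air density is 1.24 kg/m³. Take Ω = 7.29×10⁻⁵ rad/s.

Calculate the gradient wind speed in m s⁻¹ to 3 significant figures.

7.09 m s⁻¹

Coriolis parameter at 60°S:
f = 2Ω sin φ = 2 × 7.29×10⁻⁵ × sin 60° = 1.26×10⁻⁴ s⁻¹
Pressure gradient: |∂P/∂n| = 400 Pa / 381000 m = 1.05×10⁻³ Pa/m
Geostrophic speed: V_g = |∂P/∂n|/(fρ) = 1.05×10⁻³/(1.26×10⁻⁴ × 1.24) = 6.71 m/s
Around a high, pressure-gradient force acts outward with centrifugal, so Coriolis balances both:
fV = (1/ρ)|∂P/∂n| + V²/R  →  V² − fR·V + fR·V_g = 0
With fR = 1.26×10⁻⁴ × 1045×10³ m = 132 m/s:
V = [fR − √((fR)² − 4 fR V_g)]/2 = [132 − √(132² − 4×132×6.71)]/2 = 7.09 m/s
Supergeostrophic (V > V_g = 6.71 m/s), as expected around a high.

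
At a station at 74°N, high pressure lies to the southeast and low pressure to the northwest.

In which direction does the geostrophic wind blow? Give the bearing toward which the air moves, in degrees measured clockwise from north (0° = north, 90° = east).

The pressure-gradient force points toward the northwest (bearing 315°).
Geostrophic balance: in the Northern Hemisphere the Coriolis force deflects motion to the right, so the geostrophic wind blows 90° to the right of the pressure-gradient force (low pressure on the left).
Rotating 315° by 90° clockwise gives 045° — the wind blows toward the northeast.

045°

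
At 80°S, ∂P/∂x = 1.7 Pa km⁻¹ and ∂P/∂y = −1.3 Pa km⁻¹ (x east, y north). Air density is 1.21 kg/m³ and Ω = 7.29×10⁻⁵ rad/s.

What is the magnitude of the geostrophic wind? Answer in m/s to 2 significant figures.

12 m/s

Coriolis parameter at 80°S:
f = 2Ω sin φ = 2 × 7.29×10⁻⁵ × sin 80° = 1.44×10⁻⁴ s⁻¹
In the Southern Hemisphere f is negative: f = −1.44×10⁻⁴ s⁻¹.
Component geostrophic relations (x east, y north):
u_g = −(1/(fρ)) ∂P/∂y,  v_g = (1/(fρ)) ∂P/∂x
u_g = −(−1.3×10⁻³)/(−1.44×10⁻⁴ × 1.21) = −7.48 m/s;  v_g = (1.7×10⁻³)/(−1.44×10⁻⁴ × 1.21) = −9.78 m/s
|V_g| = √(u_g² + v_g²) = 12.3 m/s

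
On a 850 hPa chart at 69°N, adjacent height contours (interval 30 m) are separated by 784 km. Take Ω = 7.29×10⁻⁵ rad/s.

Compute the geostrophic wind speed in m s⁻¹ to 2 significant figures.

Coriolis parameter at 69°N:
f = 2Ω sin φ = 2 × 7.29×10⁻⁵ × sin 69° = 1.36×10⁻⁴ s⁻¹
Height gradient: |∂Z/∂n| = 30 m / 784000 m = 3.83×10⁻⁵
On a pressure surface, geostrophic balance gives V_g = (g/f)|∂Z/∂n|:
V_g = 9.81 × 3.83×10⁻⁵ / 1.36×10⁻⁴ = 2.76 m/s

2.8 m s⁻¹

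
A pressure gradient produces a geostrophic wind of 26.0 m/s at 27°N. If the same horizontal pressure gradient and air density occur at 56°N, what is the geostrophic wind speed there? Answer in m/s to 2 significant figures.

With the same pressure gradient and density, V_g ∝ 1/f ∝ 1/sin φ.
V₂ = V₁ · sin φ₁ / sin φ₂ = 26.0 × sin 27° / sin 56°
V₂ = 26.0 × 0.4540/0.8290 = 14 m/s

14 m/s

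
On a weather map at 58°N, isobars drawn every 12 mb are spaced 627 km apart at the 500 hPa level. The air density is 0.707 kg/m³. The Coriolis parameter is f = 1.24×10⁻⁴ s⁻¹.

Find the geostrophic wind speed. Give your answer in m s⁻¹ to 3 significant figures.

21.8 m s⁻¹

Pressure gradient: |∂P/∂n| = 1200 Pa / 627000 m = 1.91×10⁻³ Pa/m
Geostrophic balance (pressure-gradient force = Coriolis force):
V_g = (1/(fρ)) |∂P/∂n| = 1.91×10⁻³ / (1.24×10⁻⁴ × 0.707) = 21.8 m/s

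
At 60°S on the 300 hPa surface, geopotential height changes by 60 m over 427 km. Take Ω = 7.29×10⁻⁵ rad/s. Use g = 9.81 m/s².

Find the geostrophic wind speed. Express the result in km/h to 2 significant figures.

39 km/h

Coriolis parameter at 60°S:
f = 2Ω sin φ = 2 × 7.29×10⁻⁵ × sin 60° = 1.26×10⁻⁴ s⁻¹
Height gradient: |∂Z/∂n| = 60 m / 427000 m = 1.41×10⁻⁴
On a pressure surface, geostrophic balance gives V_g = (g/f)|∂Z/∂n|:
V_g = 9.81 × 1.41×10⁻⁴ / 1.26×10⁻⁴ = 10.9 m/s
Converting: 10.9 m/s × 3.6 = 39 km/h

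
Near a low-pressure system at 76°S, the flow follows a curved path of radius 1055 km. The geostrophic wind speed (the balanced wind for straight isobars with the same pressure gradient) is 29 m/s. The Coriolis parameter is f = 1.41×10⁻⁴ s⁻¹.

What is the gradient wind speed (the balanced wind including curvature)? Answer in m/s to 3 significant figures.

24.8 m/s

Around a low, centrifugal force acts outward with Coriolis, so pressure-gradient force balances both:
(1/ρ)|∂P/∂n| = fV + V²/R  →  V² + fR·V − fR·V_g = 0
With fR = 1.41×10⁻⁴ × 1055×10³ m = 149 m/s:
V = [−fR + √((fR)² + 4 fR V_g)]/2 = [−149 + √(149² + 4×149×29)]/2 = 24.8 m/s
Subgeostrophic (V < V_g = 29 m/s), as expected around a low.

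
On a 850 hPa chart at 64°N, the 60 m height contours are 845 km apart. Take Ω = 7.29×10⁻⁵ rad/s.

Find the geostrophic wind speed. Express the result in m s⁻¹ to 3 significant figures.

5.32 m s⁻¹

Coriolis parameter at 64°N:
f = 2Ω sin φ = 2 × 7.29×10⁻⁵ × sin 64° = 1.31×10⁻⁴ s⁻¹
Height gradient: |∂Z/∂n| = 60 m / 845000 m = 7.10×10⁻⁵
On a pressure surface, geostrophic balance gives V_g = (g/f)|∂Z/∂n|:
V_g = 9.81 × 7.10×10⁻⁵ / 1.31×10⁻⁴ = 5.32 m/s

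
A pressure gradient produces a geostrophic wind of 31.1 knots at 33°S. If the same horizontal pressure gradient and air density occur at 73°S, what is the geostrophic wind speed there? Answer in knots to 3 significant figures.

17.7 knots

With the same pressure gradient and density, V_g ∝ 1/f ∝ 1/sin φ.
V₂ = V₁ · sin φ₁ / sin φ₂ = 31.1 × sin 33° / sin 73°
V₂ = 31.1 × 0.5446/0.9563 = 17.7 knots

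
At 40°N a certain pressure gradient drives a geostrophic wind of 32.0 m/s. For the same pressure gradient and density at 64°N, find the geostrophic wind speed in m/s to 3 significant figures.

With the same pressure gradient and density, V_g ∝ 1/f ∝ 1/sin φ.
V₂ = V₁ · sin φ₁ / sin φ₂ = 32.0 × sin 40° / sin 64°
V₂ = 32.0 × 0.6428/0.8988 = 22.9 m/s

22.9 m/s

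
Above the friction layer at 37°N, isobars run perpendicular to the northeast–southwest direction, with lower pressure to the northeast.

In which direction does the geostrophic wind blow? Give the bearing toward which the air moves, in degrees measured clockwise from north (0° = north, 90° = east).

The pressure-gradient force points toward the northeast (bearing 045°).
Geostrophic balance: in the Northern Hemisphere the Coriolis force deflects motion to the right, so the geostrophic wind blows 90° to the right of the pressure-gradient force (low pressure on the left).
Rotating 045° by 90° clockwise gives 135° — the wind blows toward the southeast.

135°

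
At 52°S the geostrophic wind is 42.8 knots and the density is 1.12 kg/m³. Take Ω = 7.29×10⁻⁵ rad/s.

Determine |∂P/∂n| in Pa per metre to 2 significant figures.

2.8×10⁻³ Pa/m

Coriolis parameter at 52°S:
f = 2Ω sin φ = 2 × 7.29×10⁻⁵ × sin 52° = 1.15×10⁻⁴ s⁻¹
Wind speed in SI: 42.8 knots = 22.0 m/s
Geostrophic balance rearranged: |∂P/∂n| = f ρ V_g
|∂P/∂n| = 1.15×10⁻⁴ × 1.12 × 22.0 = 2.83×10⁻³ Pa/m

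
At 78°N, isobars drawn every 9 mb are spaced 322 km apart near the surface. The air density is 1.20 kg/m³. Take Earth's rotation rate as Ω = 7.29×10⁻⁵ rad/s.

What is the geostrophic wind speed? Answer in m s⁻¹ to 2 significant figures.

Coriolis parameter at 78°N:
f = 2Ω sin φ = 2 × 7.29×10⁻⁵ × sin 78° = 1.43×10⁻⁴ s⁻¹
Pressure gradient: |∂P/∂n| = 900 Pa / 322000 m = 2.80×10⁻³ Pa/m
Geostrophic balance (pressure-gradient force = Coriolis force):
V_g = (1/(fρ)) |∂P/∂n| = 2.80×10⁻³ / (1.43×10⁻⁴ × 1.20) = 16.3 m/s

16 m s⁻¹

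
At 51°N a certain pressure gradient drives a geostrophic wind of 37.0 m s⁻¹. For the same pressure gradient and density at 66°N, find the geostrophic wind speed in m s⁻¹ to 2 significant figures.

31 m s⁻¹

With the same pressure gradient and density, V_g ∝ 1/f ∝ 1/sin φ.
V₂ = V₁ · sin φ₁ / sin φ₂ = 37.0 × sin 51° / sin 66°
V₂ = 37.0 × 0.7771/0.9135 = 31 m s⁻¹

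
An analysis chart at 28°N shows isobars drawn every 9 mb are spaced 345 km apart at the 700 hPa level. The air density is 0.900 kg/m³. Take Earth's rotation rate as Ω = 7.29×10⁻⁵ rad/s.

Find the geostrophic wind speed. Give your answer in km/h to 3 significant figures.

Coriolis parameter at 28°N:
f = 2Ω sin φ = 2 × 7.29×10⁻⁵ × sin 28° = 6.84×10⁻⁵ s⁻¹
Pressure gradient: |∂P/∂n| = 900 Pa / 345000 m = 2.61×10⁻³ Pa/m
Geostrophic balance (pressure-gradient force = Coriolis force):
V_g = (1/(fρ)) |∂P/∂n| = 2.61×10⁻³ / (6.84×10⁻⁵ × 0.900) = 42.3 m/s
Converting: 42.3 m/s × 3.6 = 152 km/h

152 km/h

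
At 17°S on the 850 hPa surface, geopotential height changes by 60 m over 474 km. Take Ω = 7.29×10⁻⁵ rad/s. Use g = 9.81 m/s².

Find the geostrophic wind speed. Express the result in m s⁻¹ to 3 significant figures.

29.1 m s⁻¹

Coriolis parameter at 17°S:
f = 2Ω sin φ = 2 × 7.29×10⁻⁵ × sin 17° = 4.26×10⁻⁵ s⁻¹
Height gradient: |∂Z/∂n| = 60 m / 474000 m = 1.27×10⁻⁴
On a pressure surface, geostrophic balance gives V_g = (g/f)|∂Z/∂n|:
V_g = 9.81 × 1.27×10⁻⁴ / 4.26×10⁻⁵ = 29.1 m/s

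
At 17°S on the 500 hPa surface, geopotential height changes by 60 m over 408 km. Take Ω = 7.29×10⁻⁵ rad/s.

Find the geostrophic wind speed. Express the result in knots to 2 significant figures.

66 knots

Coriolis parameter at 17°S:
f = 2Ω sin φ = 2 × 7.29×10⁻⁵ × sin 17° = 4.26×10⁻⁵ s⁻¹
Height gradient: |∂Z/∂n| = 60 m / 408000 m = 1.47×10⁻⁴
On a pressure surface, geostrophic balance gives V_g = (g/f)|∂Z/∂n|:
V_g = 9.81 × 1.47×10⁻⁴ / 4.26×10⁻⁵ = 33.8 m/s
Converting: 33.8 m/s × 1.944 = 66 knots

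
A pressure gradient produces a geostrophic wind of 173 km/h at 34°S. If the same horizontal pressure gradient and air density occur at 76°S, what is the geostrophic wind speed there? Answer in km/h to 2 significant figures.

With the same pressure gradient and density, V_g ∝ 1/f ∝ 1/sin φ.
V₂ = V₁ · sin φ₁ / sin φ₂ = 173 × sin 34° / sin 76°
V₂ = 173 × 0.5592/0.9703 = 100 km/h

100 km/h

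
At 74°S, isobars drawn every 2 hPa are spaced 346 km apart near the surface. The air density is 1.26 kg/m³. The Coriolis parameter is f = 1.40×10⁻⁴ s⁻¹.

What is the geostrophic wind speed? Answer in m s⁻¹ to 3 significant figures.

Pressure gradient: |∂P/∂n| = 200 Pa / 346000 m = 5.78×10⁻⁴ Pa/m
Geostrophic balance (pressure-gradient force = Coriolis force):
V_g = (1/(fρ)) |∂P/∂n| = 5.78×10⁻⁴ / (1.40×10⁻⁴ × 1.26) = 3.28 m/s

3.28 m s⁻¹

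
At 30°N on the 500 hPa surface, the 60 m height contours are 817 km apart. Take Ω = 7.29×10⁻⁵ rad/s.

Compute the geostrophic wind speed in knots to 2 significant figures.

19 knots

Coriolis parameter at 30°N:
f = 2Ω sin φ = 2 × 7.29×10⁻⁵ × sin 30° = 7.29×10⁻⁵ s⁻¹
Height gradient: |∂Z/∂n| = 60 m / 817000 m = 7.34×10⁻⁵
On a pressure surface, geostrophic balance gives V_g = (g/f)|∂Z/∂n|:
V_g = 9.81 × 7.34×10⁻⁵ / 7.29×10⁻⁵ = 9.88 m/s
Converting: 9.88 m/s × 1.944 = 19 knots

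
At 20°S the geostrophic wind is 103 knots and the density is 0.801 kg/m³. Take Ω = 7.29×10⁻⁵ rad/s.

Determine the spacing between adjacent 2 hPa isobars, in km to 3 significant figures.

94.5 km

Coriolis parameter at 20°S:
f = 2Ω sin φ = 2 × 7.29×10⁻⁵ × sin 20° = 4.99×10⁻⁵ s⁻¹
Wind speed in SI: 103 knots = 53.0 m/s
Geostrophic balance rearranged: |∂P/∂n| = f ρ V_g
|∂P/∂n| = 4.99×10⁻⁵ × 0.801 × 53.0 = 2.12×10⁻³ Pa/m
Isobar spacing: Δn = ΔP/|∂P/∂n| = 200 Pa / 2.12×10⁻³ Pa/m = 94496 m ≈ 94.5 km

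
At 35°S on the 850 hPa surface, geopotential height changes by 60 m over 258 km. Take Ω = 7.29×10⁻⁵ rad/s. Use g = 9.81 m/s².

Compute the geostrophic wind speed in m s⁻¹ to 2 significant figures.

Coriolis parameter at 35°S:
f = 2Ω sin φ = 2 × 7.29×10⁻⁵ × sin 35° = 8.36×10⁻⁵ s⁻¹
Height gradient: |∂Z/∂n| = 60 m / 258000 m = 2.33×10⁻⁴
On a pressure surface, geostrophic balance gives V_g = (g/f)|∂Z/∂n|:
V_g = 9.81 × 2.33×10⁻⁴ / 8.36×10⁻⁵ = 27.3 m/s

27 m s⁻¹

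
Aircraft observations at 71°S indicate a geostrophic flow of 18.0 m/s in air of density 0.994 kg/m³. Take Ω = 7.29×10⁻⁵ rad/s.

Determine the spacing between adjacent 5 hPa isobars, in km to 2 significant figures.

200 km

Coriolis parameter at 71°S:
f = 2Ω sin φ = 2 × 7.29×10⁻⁵ × sin 71° = 1.38×10⁻⁴ s⁻¹
Geostrophic balance rearranged: |∂P/∂n| = f ρ V_g
|∂P/∂n| = 1.38×10⁻⁴ × 0.994 × 18.0 = 2.47×10⁻³ Pa/m
Isobar spacing: Δn = ΔP/|∂P/∂n| = 500 Pa / 2.47×10⁻³ Pa/m = 202714 m ≈ 200 km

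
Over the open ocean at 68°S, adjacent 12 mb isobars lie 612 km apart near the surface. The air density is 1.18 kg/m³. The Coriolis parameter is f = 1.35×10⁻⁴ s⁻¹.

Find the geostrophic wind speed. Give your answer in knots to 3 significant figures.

Pressure gradient: |∂P/∂n| = 1200 Pa / 612000 m = 1.96×10⁻³ Pa/m
Geostrophic balance (pressure-gradient force = Coriolis force):
V_g = (1/(fρ)) |∂P/∂n| = 1.96×10⁻³ / (1.35×10⁻⁴ × 1.18) = 12.3 m/s
Converting: 12.3 m/s × 1.944 = 23.9 knots

23.9 knots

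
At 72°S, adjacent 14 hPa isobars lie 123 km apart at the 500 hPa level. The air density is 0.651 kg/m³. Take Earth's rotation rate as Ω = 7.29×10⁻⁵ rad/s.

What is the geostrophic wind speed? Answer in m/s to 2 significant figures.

130 m/s

Coriolis parameter at 72°S:
f = 2Ω sin φ = 2 × 7.29×10⁻⁵ × sin 72° = 1.39×10⁻⁴ s⁻¹
Pressure gradient: |∂P/∂n| = 1400 Pa / 123000 m = 1.14×10⁻² Pa/m
Geostrophic balance (pressure-gradient force = Coriolis force):
V_g = (1/(fρ)) |∂P/∂n| = 1.14×10⁻² / (1.39×10⁻⁴ × 0.651) = 126 m/s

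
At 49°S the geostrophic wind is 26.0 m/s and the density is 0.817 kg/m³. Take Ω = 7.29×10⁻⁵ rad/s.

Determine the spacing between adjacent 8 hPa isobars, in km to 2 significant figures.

340 km

Coriolis parameter at 49°S:
f = 2Ω sin φ = 2 × 7.29×10⁻⁵ × sin 49° = 1.10×10⁻⁴ s⁻¹
Geostrophic balance rearranged: |∂P/∂n| = f ρ V_g
|∂P/∂n| = 1.10×10⁻⁴ × 0.817 × 26.0 = 2.34×10⁻³ Pa/m
Isobar spacing: Δn = ΔP/|∂P/∂n| = 800 Pa / 2.34×10⁻³ Pa/m = 342261 m ≈ 340 km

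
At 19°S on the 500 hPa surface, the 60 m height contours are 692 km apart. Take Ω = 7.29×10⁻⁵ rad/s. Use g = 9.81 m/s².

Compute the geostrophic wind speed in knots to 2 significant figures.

35 knots

Coriolis parameter at 19°S:
f = 2Ω sin φ = 2 × 7.29×10⁻⁵ × sin 19° = 4.75×10⁻⁵ s⁻¹
Height gradient: |∂Z/∂n| = 60 m / 692000 m = 8.67×10⁻⁵
On a pressure surface, geostrophic balance gives V_g = (g/f)|∂Z/∂n|:
V_g = 9.81 × 8.67×10⁻⁵ / 4.75×10⁻⁵ = 17.9 m/s
Converting: 17.9 m/s × 1.944 = 35 knots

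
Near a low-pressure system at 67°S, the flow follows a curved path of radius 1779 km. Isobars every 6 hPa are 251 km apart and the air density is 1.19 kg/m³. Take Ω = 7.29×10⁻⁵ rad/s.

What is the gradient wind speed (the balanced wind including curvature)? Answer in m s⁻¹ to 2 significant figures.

Coriolis parameter at 67°S:
f = 2Ω sin φ = 2 × 7.29×10⁻⁵ × sin 67° = 1.34×10⁻⁴ s⁻¹
Pressure gradient: |∂P/∂n| = 600 Pa / 251000 m = 2.39×10⁻³ Pa/m
Geostrophic speed: V_g = |∂P/∂n|/(fρ) = 2.39×10⁻³/(1.34×10⁻⁴ × 1.19) = 15.0 m/s
Around a low, centrifugal force acts outward with Coriolis, so pressure-gradient force balances both:
(1/ρ)|∂P/∂n| = fV + V²/R  →  V² + fR·V − fR·V_g = 0
With fR = 1.34×10⁻⁴ × 1779×10³ m = 239 m/s:
V = [−fR + √((fR)² + 4 fR V_g)]/2 = [−239 + √(239² + 4×239×15)]/2 = 14.1 m/s
Subgeostrophic (V < V_g = 15 m/s), as expected around a low.

14 m s⁻¹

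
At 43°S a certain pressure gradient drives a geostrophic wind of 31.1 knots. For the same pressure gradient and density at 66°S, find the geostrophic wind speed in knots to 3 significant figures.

23.2 knots

With the same pressure gradient and density, V_g ∝ 1/f ∝ 1/sin φ.
V₂ = V₁ · sin φ₁ / sin φ₂ = 31.1 × sin 43° / sin 66°
V₂ = 31.1 × 0.6820/0.9135 = 23.2 knots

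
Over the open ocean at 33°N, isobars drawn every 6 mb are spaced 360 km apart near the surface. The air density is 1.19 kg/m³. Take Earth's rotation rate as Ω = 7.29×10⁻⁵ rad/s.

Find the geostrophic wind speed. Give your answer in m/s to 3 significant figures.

17.6 m/s

Coriolis parameter at 33°N:
f = 2Ω sin φ = 2 × 7.29×10⁻⁵ × sin 33° = 7.94×10⁻⁵ s⁻¹
Pressure gradient: |∂P/∂n| = 600 Pa / 360000 m = 1.67×10⁻³ Pa/m
Geostrophic balance (pressure-gradient force = Coriolis force):
V_g = (1/(fρ)) |∂P/∂n| = 1.67×10⁻³ / (7.94×10⁻⁵ × 1.19) = 17.6 m/s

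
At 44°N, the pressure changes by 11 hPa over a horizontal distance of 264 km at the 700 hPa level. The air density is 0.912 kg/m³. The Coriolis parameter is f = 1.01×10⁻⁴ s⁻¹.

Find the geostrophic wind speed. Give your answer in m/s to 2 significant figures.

Pressure gradient: |∂P/∂n| = 1100 Pa / 264000 m = 4.17×10⁻³ Pa/m
Geostrophic balance (pressure-gradient force = Coriolis force):
V_g = (1/(fρ)) |∂P/∂n| = 4.17×10⁻³ / (1.01×10⁻⁴ × 0.912) = 45.2 m/s

45 m/s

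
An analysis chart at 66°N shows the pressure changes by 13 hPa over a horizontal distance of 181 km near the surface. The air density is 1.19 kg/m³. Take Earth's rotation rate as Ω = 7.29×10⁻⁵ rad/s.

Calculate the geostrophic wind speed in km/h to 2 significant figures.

Coriolis parameter at 66°N:
f = 2Ω sin φ = 2 × 7.29×10⁻⁵ × sin 66° = 1.33×10⁻⁴ s⁻¹
Pressure gradient: |∂P/∂n| = 1300 Pa / 181000 m = 7.18×10⁻³ Pa/m
Geostrophic balance (pressure-gradient force = Coriolis force):
V_g = (1/(fρ)) |∂P/∂n| = 7.18×10⁻³ / (1.33×10⁻⁴ × 1.19) = 45.3 m/s
Converting: 45.3 m/s × 3.6 = 160 km/h

160 km/h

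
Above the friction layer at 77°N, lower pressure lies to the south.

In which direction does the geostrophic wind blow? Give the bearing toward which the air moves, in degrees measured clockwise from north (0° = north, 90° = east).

270°

The pressure-gradient force points toward the south (bearing 180°).
Geostrophic balance: in the Northern Hemisphere the Coriolis force deflects motion to the right, so the geostrophic wind blows 90° to the right of the pressure-gradient force (low pressure on the left).
Rotating 180° by 90° clockwise gives 270° — the wind blows toward the west.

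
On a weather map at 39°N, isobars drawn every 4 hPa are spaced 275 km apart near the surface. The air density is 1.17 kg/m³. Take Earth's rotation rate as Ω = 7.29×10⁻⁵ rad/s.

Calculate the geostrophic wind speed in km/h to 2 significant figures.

49 km/h

Coriolis parameter at 39°N:
f = 2Ω sin φ = 2 × 7.29×10⁻⁵ × sin 39° = 9.18×10⁻⁵ s⁻¹
Pressure gradient: |∂P/∂n| = 400 Pa / 275000 m = 1.45×10⁻³ Pa/m
Geostrophic balance (pressure-gradient force = Coriolis force):
V_g = (1/(fρ)) |∂P/∂n| = 1.45×10⁻³ / (9.18×10⁻⁵ × 1.17) = 13.5 m/s
Converting: 13.5 m/s × 3.6 = 49 km/h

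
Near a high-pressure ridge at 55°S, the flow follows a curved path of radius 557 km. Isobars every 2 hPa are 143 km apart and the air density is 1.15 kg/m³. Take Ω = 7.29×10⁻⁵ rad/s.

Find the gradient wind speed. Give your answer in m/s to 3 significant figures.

Coriolis parameter at 55°S:
f = 2Ω sin φ = 2 × 7.29×10⁻⁵ × sin 55° = 1.19×10⁻⁴ s⁻¹
Pressure gradient: |∂P/∂n| = 200 Pa / 143000 m = 1.40×10⁻³ Pa/m
Geostrophic speed: V_g = |∂P/∂n|/(fρ) = 1.40×10⁻³/(1.19×10⁻⁴ × 1.15) = 10.2 m/s
Around a high, pressure-gradient force acts outward with centrifugal, so Coriolis balances both:
fV = (1/ρ)|∂P/∂n| + V²/R  →  V² − fR·V + fR·V_g = 0
With fR = 1.19×10⁻⁴ × 557×10³ m = 66.5 m/s:
V = [fR − √((fR)² − 4 fR V_g)]/2 = [66.5 − √(66.5² − 4×66.5×10.2)]/2 = 12.6 m/s
Supergeostrophic (V > V_g = 10.2 m/s), as expected around a high.

12.6 m/s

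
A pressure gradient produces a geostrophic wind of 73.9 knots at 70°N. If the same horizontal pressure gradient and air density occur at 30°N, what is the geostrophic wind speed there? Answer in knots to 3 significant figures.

139 knots

With the same pressure gradient and density, V_g ∝ 1/f ∝ 1/sin φ.
V₂ = V₁ · sin φ₁ / sin φ₂ = 73.9 × sin 70° / sin 30°
V₂ = 73.9 × 0.9397/0.5000 = 139 knots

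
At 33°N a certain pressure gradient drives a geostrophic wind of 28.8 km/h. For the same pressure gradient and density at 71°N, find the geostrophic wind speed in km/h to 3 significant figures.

With the same pressure gradient and density, V_g ∝ 1/f ∝ 1/sin φ.
V₂ = V₁ · sin φ₁ / sin φ₂ = 28.8 × sin 33° / sin 71°
V₂ = 28.8 × 0.5446/0.9455 = 16.6 km/h

16.6 km/h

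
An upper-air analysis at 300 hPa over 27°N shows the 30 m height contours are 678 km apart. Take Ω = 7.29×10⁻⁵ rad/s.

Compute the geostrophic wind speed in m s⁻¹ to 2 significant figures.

6.6 m s⁻¹

Coriolis parameter at 27°N:
f = 2Ω sin φ = 2 × 7.29×10⁻⁵ × sin 27° = 6.62×10⁻⁵ s⁻¹
Height gradient: |∂Z/∂n| = 30 m / 678000 m = 4.42×10⁻⁵
On a pressure surface, geostrophic balance gives V_g = (g/f)|∂Z/∂n|:
V_g = 9.81 × 4.42×10⁻⁵ / 6.62×10⁻⁵ = 6.56 m/s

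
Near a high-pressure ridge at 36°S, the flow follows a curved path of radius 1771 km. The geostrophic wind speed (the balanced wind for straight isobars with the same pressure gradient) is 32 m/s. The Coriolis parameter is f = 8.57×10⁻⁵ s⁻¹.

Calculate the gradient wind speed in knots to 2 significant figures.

89 knots

Around a high, pressure-gradient force acts outward with centrifugal, so Coriolis balances both:
fV = (1/ρ)|∂P/∂n| + V²/R  →  V² − fR·V + fR·V_g = 0
With fR = 8.57×10⁻⁵ × 1771×10³ m = 152 m/s:
V = [fR − √((fR)² − 4 fR V_g)]/2 = [152 − √(152² − 4×152×32)]/2 = 45.9 m/s
Supergeostrophic (V > V_g = 32 m/s), as expected around a high.
Converting: 45.9 m/s × 1.944 = 89 knots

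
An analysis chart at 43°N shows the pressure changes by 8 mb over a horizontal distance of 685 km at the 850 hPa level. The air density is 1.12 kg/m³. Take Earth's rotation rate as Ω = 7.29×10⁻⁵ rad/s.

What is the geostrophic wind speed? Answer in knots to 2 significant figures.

20 knots

Coriolis parameter at 43°N:
f = 2Ω sin φ = 2 × 7.29×10⁻⁵ × sin 43° = 9.94×10⁻⁵ s⁻¹
Pressure gradient: |∂P/∂n| = 800 Pa / 685000 m = 1.17×10⁻³ Pa/m
Geostrophic balance (pressure-gradient force = Coriolis force):
V_g = (1/(fρ)) |∂P/∂n| = 1.17×10⁻³ / (9.94×10⁻⁵ × 1.12) = 10.5 m/s
Converting: 10.5 m/s × 1.944 = 20 knots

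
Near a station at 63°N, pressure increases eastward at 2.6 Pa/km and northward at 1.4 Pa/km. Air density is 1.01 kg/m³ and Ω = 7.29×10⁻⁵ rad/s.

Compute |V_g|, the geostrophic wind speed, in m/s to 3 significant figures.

Coriolis parameter at 63°N:
f = 2Ω sin φ = 2 × 7.29×10⁻⁵ × sin 63° = 1.30×10⁻⁴ s⁻¹
Component geostrophic relations (x east, y north):
u_g = −(1/(fρ)) ∂P/∂y,  v_g = (1/(fρ)) ∂P/∂x
u_g = −(1.4×10⁻³)/(1.30×10⁻⁴ × 1.01) = −10.7 m/s;  v_g = (2.6×10⁻³)/(1.30×10⁻⁴ × 1.01) = 19.8 m/s
|V_g| = √(u_g² + v_g²) = 22.5 m/s

22.5 m/s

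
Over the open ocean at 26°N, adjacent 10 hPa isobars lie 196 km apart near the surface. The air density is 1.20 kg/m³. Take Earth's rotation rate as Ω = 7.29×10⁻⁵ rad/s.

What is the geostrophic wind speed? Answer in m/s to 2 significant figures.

67 m/s

Coriolis parameter at 26°N:
f = 2Ω sin φ = 2 × 7.29×10⁻⁵ × sin 26° = 6.39×10⁻⁵ s⁻¹
Pressure gradient: |∂P/∂n| = 1000 Pa / 196000 m = 5.10×10⁻³ Pa/m
Geostrophic balance (pressure-gradient force = Coriolis force):
V_g = (1/(fρ)) |∂P/∂n| = 5.10×10⁻³ / (6.39×10⁻⁵ × 1.20) = 66.5 m/s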